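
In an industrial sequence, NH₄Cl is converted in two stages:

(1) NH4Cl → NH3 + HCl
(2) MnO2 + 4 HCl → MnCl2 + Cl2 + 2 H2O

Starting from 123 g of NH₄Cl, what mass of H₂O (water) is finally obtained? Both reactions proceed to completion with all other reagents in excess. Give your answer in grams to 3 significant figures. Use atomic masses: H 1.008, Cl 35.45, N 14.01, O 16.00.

20.7 g

M(NH4Cl) = 14.01 + 4(1.008) + 35.45 = 53.492 g/mol.
M(H2O) = 2(1.008) + 16.00 = 18.016 g/mol.
n(NH4Cl) = 123.0 / 53.492 = 2.299 mol.
Step 1 gives a 1:1 ratio of NH4Cl to HCl, so n(HCl) = 2.299 mol.
In step 2 the HCl:H2O ratio is 4:2, so n(H2O) = 1.150 mol.
Mass of H2O = 1.150 × 18.016 = 20.71 g.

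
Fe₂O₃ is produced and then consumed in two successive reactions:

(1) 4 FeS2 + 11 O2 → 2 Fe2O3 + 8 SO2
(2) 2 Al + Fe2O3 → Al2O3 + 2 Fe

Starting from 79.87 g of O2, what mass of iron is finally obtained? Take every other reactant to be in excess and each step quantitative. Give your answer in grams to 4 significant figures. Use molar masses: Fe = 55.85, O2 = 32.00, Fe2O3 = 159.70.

50.69 g

n(O2) = 79.870 / 32.00 = 2.4959 mol.
Step 1 gives a 11:2 ratio of O2 to Fe2O3, so n(Fe2O3) = 0.45381 mol.
In step 2 the Fe2O3:Fe ratio is 1:2, so n(Fe) = 0.90761 mol.
Mass of Fe = 0.90761 × 55.85 = 50.690 g.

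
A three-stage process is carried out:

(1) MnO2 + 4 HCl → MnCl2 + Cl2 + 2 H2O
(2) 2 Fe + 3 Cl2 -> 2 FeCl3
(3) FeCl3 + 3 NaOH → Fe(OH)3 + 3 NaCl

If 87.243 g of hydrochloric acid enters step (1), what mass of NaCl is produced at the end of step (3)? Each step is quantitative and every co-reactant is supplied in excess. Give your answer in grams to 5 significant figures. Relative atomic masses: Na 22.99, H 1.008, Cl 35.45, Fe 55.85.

69.923 g

M(HCl) = 1.008 + 35.45 = 36.458 g/mol.
M(NaCl) = 22.99 + 35.45 = 58.44 g/mol.
n(HCl) = 87.243 / 36.458 = 2.39297 mol.
Reaction (1): HCl→Cl2 ratio 4:1 ⇒ n(Cl2) = 0.598243 mol.
Reaction (2): Cl2→FeCl3 ratio 3:2 ⇒ n(FeCl3) = 0.398829 mol.
Reaction (3): FeCl3→NaCl ratio 1:3 ⇒ n(NaCl) = 1.19649 mol.
Mass of NaCl = 1.19649 × 58.44 = 69.9227 g.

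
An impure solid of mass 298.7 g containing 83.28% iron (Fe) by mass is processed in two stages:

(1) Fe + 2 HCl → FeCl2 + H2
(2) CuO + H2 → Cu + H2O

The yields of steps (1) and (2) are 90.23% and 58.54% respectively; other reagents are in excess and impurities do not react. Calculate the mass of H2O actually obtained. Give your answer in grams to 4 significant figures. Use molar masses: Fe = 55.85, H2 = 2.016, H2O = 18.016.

Pure Fe = 298.7 × 0.8328 = 248.76 g.
n(Fe) = 248.76 / 55.85 = 4.4540 mol.
Step 1 (Fe:H2 = 1:1): theoretical n(H2) = 4.4540 mol; at 90.23% yield, n(H2) = 4.0189 mol.
Step 2 (H2:H2O = 1:1): theoretical n(H2O) = 4.0189 mol, so theoretical mass = 4.0189 × 18.016 = 72.404 g.
At 58.54% yield, actual mass of H2O = 72.404 × 0.5854 = 42.385 g.

42.39 g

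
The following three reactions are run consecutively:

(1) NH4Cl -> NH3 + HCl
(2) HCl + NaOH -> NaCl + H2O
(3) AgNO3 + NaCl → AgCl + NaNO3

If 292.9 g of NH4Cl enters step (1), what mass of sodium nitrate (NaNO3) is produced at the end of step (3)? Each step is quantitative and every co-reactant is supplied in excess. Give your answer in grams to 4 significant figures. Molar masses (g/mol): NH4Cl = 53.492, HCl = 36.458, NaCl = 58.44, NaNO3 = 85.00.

465.4 g

n(NH4Cl) = 292.9 / 53.492 = 5.4756 mol.
Reaction (1): NH4Cl→HCl ratio 1:1 ⇒ n(HCl) = 5.4756 mol.
Reaction (2): HCl→NaCl ratio 1:1 ⇒ n(NaCl) = 5.4756 mol.
Reaction (3): NaCl→NaNO3 ratio 1:1 ⇒ n(NaNO3) = 5.4756 mol.
Mass of NaNO3 = 5.4756 × 85.00 = 465.42 g.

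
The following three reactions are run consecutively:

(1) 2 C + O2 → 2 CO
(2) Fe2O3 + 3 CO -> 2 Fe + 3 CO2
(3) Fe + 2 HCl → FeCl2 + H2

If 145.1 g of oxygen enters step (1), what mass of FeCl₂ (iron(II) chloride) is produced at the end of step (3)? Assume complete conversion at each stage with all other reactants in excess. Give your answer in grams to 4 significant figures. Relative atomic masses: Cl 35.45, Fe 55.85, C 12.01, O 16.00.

M(O2) = 2(16.00) = 32.00 g/mol.
M(FeCl2) = 55.85 + 2(35.45) = 126.75 g/mol.
n(O2) = 145.1 / 32.00 = 4.5344 mol.
Reaction (1): O2→CO ratio 1:2 ⇒ n(CO) = 9.0687 mol.
Reaction (2): CO→Fe ratio 3:2 ⇒ n(Fe) = 6.0458 mol.
Reaction (3): Fe→FeCl2 ratio 1:1 ⇒ n(FeCl2) = 6.0458 mol.
Mass of FeCl2 = 6.0458 × 126.75 = 766.31 g.

766.3 g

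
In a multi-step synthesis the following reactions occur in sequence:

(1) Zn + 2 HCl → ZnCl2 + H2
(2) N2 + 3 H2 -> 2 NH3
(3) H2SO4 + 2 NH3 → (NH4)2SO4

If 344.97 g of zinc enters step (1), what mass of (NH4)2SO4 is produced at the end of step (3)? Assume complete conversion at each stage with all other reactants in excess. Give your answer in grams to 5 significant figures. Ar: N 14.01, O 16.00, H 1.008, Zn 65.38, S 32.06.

232.41 g

M(Zn) = 65.38 g/mol.
M((NH4)2SO4) = 2(14.01) + 8(1.008) + 32.06 + 4(16.00) = 132.144 g/mol.
n(Zn) = 344.97 / 65.38 = 5.27638 mol.
Reaction (1): Zn→H2 ratio 1:1 ⇒ n(H2) = 5.27638 mol.
Reaction (2): H2→NH3 ratio 3:2 ⇒ n(NH3) = 3.51759 mol.
Reaction (3): NH3→(NH4)2SO4 ratio 2:1 ⇒ n((NH4)2SO4) = 1.75879 mol.
Mass of (NH4)2SO4 = 1.75879 × 132.144 = 232.414 g.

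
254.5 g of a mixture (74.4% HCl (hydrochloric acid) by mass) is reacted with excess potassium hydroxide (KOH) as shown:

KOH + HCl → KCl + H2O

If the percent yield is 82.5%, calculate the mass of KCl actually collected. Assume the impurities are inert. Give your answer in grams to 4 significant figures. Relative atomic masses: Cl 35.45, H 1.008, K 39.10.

Pure HCl available = 254.5 g × 0.744 = 189.35 g.
M(HCl) = 1.008 + 35.45 = 36.458 g/mol.
M(KCl) = 39.10 + 35.45 = 74.55 g/mol.
n(HCl) = 189.35 g / 36.458 g/mol = 5.1936 mol.
From the equation the HCl:KCl mole ratio is 1:1, so n(KCl) = 5.1936 × 1/1 = 5.1936 mol.
Mass of KCl = 5.1936 mol × 74.55 g/mol = 387.18 g.
Actual mass collected = 387.18 g × 0.825 = 319.43 g.

319.4 g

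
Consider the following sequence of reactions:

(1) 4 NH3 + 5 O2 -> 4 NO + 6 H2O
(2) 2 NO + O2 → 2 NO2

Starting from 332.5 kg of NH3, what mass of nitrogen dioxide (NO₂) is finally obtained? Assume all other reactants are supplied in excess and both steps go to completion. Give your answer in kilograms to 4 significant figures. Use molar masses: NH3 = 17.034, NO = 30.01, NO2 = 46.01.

898.1 kg

332.5 kg = 332500 g.
n(NH3) = 332500 / 17.034 = 19520 mol.
Step 1 gives a 4:4 ratio of NH3 to NO, so n(NO) = 19520 mol.
In step 2 the NO:NO2 ratio is 2:2, so n(NO2) = 19520 mol.
Mass of NO2 = 19520 × 46.01 = 898110 g = 898.1 kg.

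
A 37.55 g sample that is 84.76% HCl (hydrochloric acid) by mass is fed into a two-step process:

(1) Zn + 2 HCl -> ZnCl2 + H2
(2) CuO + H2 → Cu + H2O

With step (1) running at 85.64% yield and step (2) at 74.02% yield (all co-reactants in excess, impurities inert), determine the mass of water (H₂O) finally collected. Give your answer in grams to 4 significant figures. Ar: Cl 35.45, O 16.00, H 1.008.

Pure HCl = 37.55 × 0.8476 = 31.827 g.
M(HCl) = 1.008 + 35.45 = 36.458 g/mol.
M(H2O) = 2(1.008) + 16.00 = 18.016 g/mol.
n(HCl) = 31.827 / 36.458 = 0.87299 mol.
Step 1 (HCl:H2 = 2:1): theoretical n(H2) = 0.43649 mol; at 85.64% yield, n(H2) = 0.37381 mol.
Step 2 (H2:H2O = 1:1): theoretical n(H2O) = 0.37381 mol, so theoretical mass = 0.37381 × 18.016 = 6.7346 g.
At 74.02% yield, actual mass of H2O = 6.7346 × 0.7402 = 4.9850 g.

4.985 g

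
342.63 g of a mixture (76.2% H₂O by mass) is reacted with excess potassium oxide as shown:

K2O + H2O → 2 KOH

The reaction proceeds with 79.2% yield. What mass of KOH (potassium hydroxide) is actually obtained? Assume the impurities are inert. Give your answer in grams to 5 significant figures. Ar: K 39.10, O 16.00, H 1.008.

Pure H2O available = 342.63 g × 0.762 = 261.084 g.
M(H2O) = 2(1.008) + 16.00 = 18.016 g/mol.
M(KOH) = 39.10 + 16.00 + 1.008 = 56.108 g/mol.
n(H2O) = 261.084 g / 18.016 g/mol = 14.4918 mol.
From the equation the H2O:KOH mole ratio is 1:2, so n(KOH) = 14.4918 × 2/1 = 28.9836 mol.
Mass of KOH = 28.9836 mol × 56.108 g/mol = 1626.21 g.
Actual mass collected = 1626.21 g × 0.792 = 1287.96 g.

1288.0 g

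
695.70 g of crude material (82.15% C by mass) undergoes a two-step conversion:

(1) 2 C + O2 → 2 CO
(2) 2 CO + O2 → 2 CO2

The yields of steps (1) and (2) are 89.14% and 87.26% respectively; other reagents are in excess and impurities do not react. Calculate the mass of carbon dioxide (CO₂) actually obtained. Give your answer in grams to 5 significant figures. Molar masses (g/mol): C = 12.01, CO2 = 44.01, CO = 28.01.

1629.0 g

Pure C = 695.70 × 0.8215 = 571.518 g.
n(C) = 571.518 / 12.01 = 47.5868 mol.
Step 1 (C:CO = 2:2): theoretical n(CO) = 47.5868 mol; at 89.14% yield, n(CO) = 42.4189 mol.
Step 2 (CO:CO2 = 2:2): theoretical n(CO2) = 42.4189 mol, so theoretical mass = 42.4189 × 44.01 = 1866.85 g.
At 87.26% yield, actual mass of CO2 = 1866.85 × 0.8726 = 1629.02 g.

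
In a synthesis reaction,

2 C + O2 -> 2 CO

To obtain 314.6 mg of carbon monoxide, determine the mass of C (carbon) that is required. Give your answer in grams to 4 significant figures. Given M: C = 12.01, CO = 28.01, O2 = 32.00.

Convert: 314.6 mg = 0.31460 g.
n(CO) = 0.31460 g / 28.01 g/mol = 0.011232 mol.
From the equation the CO:C mole ratio is 2:2, so n(C) = 0.011232 × 2/2 = 0.011232 mol.
Mass of C = 0.011232 mol × 12.01 g/mol = 0.13489 g.

0.1349 g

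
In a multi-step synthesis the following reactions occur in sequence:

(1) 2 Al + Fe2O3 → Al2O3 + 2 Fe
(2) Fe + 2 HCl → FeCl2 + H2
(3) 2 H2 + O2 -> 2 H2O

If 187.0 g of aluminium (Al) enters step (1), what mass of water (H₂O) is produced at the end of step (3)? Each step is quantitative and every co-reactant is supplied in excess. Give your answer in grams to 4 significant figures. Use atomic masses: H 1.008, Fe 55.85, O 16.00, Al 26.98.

M(Al) = 26.98 g/mol.
M(H2O) = 2(1.008) + 16.00 = 18.016 g/mol.
n(Al) = 187.0 / 26.98 = 6.9311 mol.
Reaction (1): Al→Fe ratio 2:2 ⇒ n(Fe) = 6.9311 mol.
Reaction (2): Fe→H2 ratio 1:1 ⇒ n(H2) = 6.9311 mol.
Reaction (3): H2→H2O ratio 2:2 ⇒ n(H2O) = 6.9311 mol.
Mass of H2O = 6.9311 × 18.016 = 124.87 g.

124.9 g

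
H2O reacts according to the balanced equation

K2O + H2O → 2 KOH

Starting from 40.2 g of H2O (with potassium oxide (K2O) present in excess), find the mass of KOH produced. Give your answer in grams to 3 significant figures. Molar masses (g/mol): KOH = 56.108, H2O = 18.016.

250 g

n(H2O) = 40.20 g / 18.016 g/mol = 2.231 mol.
From the equation the H2O:KOH mole ratio is 1:2, so n(KOH) = 2.231 × 2/1 = 4.463 mol.
Mass of KOH = 4.463 mol × 56.108 g/mol = 250.4 g.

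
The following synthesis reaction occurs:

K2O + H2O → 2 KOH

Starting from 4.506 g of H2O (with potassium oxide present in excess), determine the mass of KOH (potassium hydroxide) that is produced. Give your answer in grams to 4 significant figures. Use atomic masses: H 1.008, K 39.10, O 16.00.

M(H2O) = 2(1.008) + 16.00 = 18.016 g/mol.
M(KOH) = 39.10 + 16.00 + 1.008 = 56.108 g/mol.
n(H2O) = 4.5060 g / 18.016 g/mol = 0.25011 mol.
From the equation the H2O:KOH mole ratio is 1:2, so n(KOH) = 0.25011 × 2/1 = 0.50022 mol.
Mass of KOH = 0.50022 mol × 56.108 g/mol = 28.066 g.

28.07 g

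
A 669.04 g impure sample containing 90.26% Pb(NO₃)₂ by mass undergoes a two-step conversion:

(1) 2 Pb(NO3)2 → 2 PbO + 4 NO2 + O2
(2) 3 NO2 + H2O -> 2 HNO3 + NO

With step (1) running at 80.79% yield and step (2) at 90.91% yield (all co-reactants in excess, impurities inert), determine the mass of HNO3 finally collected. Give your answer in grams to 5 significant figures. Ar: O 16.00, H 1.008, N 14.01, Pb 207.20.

112.51 g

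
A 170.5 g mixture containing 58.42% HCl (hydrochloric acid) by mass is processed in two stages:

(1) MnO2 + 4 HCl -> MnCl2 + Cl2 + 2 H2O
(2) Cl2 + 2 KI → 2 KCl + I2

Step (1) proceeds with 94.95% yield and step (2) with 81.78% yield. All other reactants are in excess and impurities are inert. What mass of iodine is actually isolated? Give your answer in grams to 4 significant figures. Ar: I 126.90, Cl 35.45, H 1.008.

Pure HCl = 170.5 × 0.5842 = 99.606 g.
M(HCl) = 1.008 + 35.45 = 36.458 g/mol.
M(I2) = 2(126.90) = 253.80 g/mol.
n(HCl) = 99.606 / 36.458 = 2.7321 mol.
Step 1 (HCl:Cl2 = 4:1): theoretical n(Cl2) = 0.68302 mol; at 94.95% yield, n(Cl2) = 0.64853 mol.
Step 2 (Cl2:I2 = 1:1): theoretical n(I2) = 0.64853 mol, so theoretical mass = 0.64853 × 253.80 = 164.60 g.
At 81.78% yield, actual mass of I2 = 164.60 × 0.8178 = 134.61 g.

134.6 g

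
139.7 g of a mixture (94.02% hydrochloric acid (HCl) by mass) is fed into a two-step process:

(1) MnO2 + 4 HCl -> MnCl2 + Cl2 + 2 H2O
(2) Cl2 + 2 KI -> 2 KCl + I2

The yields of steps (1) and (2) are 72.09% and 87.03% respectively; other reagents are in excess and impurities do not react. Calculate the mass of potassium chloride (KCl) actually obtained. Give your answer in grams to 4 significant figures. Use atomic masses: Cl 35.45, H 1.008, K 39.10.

Pure HCl = 139.7 × 0.9402 = 131.35 g.
M(HCl) = 1.008 + 35.45 = 36.458 g/mol.
M(KCl) = 39.10 + 35.45 = 74.55 g/mol.
n(HCl) = 131.35 / 36.458 = 3.6027 mol.
Step 1 (HCl:Cl2 = 4:1): theoretical n(Cl2) = 0.90067 mol; at 72.09% yield, n(Cl2) = 0.64929 mol.
Step 2 (Cl2:KCl = 1:2): theoretical n(KCl) = 1.2986 mol, so theoretical mass = 1.2986 × 74.55 = 96.809 g.
At 87.03% yield, actual mass of KCl = 96.809 × 0.8703 = 84.253 g.

84.25 g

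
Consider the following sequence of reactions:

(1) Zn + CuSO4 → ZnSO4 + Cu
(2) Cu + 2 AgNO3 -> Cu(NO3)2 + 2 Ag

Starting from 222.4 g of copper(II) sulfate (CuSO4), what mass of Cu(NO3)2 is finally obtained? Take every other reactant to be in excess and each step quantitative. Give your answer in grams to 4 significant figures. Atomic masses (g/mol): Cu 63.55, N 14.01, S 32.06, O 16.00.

261.4 g

M(CuSO4) = 63.55 + 32.06 + 4(16.00) = 159.61 g/mol.
M(Cu(NO3)2) = 63.55 + 2(14.01) + 6(16.00) = 187.57 g/mol.
n(CuSO4) = 222.40 / 159.61 = 1.3934 mol.
Step 1 gives a 1:1 ratio of CuSO4 to Cu, so n(Cu) = 1.3934 mol.
In step 2 the Cu:Cu(NO3)2 ratio is 1:1, so n(Cu(NO3)2) = 1.3934 mol.
Mass of Cu(NO3)2 = 1.3934 × 187.57 = 261.36 g.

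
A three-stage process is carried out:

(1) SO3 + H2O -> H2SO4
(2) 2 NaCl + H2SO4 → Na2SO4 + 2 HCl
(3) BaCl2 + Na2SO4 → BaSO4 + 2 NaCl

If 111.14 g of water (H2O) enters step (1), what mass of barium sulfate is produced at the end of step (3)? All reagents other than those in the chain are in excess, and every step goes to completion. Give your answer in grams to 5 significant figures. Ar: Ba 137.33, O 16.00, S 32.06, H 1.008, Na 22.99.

1439.8 g

M(H2O) = 2(1.008) + 16.00 = 18.016 g/mol.
M(BaSO4) = 137.33 + 32.06 + 4(16.00) = 233.39 g/mol.
n(H2O) = 111.14 / 18.016 = 6.16896 mol.
Reaction (1): H2O→H2SO4 ratio 1:1 ⇒ n(H2SO4) = 6.16896 mol.
Reaction (2): H2SO4→Na2SO4 ratio 1:1 ⇒ n(Na2SO4) = 6.16896 mol.
Reaction (3): Na2SO4→BaSO4 ratio 1:1 ⇒ n(BaSO4) = 6.16896 mol.
Mass of BaSO4 = 6.16896 × 233.39 = 1439.77 g.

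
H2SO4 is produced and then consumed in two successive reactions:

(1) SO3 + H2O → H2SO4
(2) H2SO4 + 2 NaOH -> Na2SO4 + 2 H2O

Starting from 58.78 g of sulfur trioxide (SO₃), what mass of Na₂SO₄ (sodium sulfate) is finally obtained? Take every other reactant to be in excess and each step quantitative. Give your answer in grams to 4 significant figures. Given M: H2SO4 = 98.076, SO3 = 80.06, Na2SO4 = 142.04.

n(SO3) = 58.780 / 80.06 = 0.73420 mol.
Step 1 gives a 1:1 ratio of SO3 to H2SO4, so n(H2SO4) = 0.73420 mol.
In step 2 the H2SO4:Na2SO4 ratio is 1:1, so n(Na2SO4) = 0.73420 mol.
Mass of Na2SO4 = 0.73420 × 142.04 = 104.29 g.

104.3 g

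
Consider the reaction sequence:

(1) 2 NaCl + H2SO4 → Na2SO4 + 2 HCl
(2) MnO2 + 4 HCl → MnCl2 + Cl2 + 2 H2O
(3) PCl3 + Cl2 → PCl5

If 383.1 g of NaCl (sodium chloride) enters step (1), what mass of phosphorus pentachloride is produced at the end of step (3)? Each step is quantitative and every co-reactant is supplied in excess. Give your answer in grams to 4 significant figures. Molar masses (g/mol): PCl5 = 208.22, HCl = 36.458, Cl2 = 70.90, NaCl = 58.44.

341.2 g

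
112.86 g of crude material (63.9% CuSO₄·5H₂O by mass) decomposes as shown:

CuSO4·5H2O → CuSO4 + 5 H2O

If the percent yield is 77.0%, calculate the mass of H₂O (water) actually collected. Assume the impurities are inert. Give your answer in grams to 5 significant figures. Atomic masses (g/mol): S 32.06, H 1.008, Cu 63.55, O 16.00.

Pure CuSO4·5H2O available = 112.86 g × 0.639 = 72.1175 g.
M(CuSO4·5H2O) = 63.55 + 32.06 + 9(16.00) + 10(1.008) = 249.69 g/mol.
M(H2O) = 2(1.008) + 16.00 = 18.016 g/mol.
n(CuSO4·5H2O) = 72.1175 g / 249.69 g/mol = 0.288828 mol.
From the equation the CuSO4·5H2O:H2O mole ratio is 1:5, so n(H2O) = 0.288828 × 5/1 = 1.44414 mol.
Mass of H2O = 1.44414 mol × 18.016 g/mol = 26.0177 g.
Actual mass collected = 26.0177 g × 0.770 = 20.0336 g.

20.034 g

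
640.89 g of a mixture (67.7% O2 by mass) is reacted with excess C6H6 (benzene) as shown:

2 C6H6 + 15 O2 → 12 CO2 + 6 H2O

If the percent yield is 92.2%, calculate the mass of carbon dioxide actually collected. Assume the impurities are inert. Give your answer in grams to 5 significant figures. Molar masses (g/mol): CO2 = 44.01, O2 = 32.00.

Pure O2 available = 640.89 g × 0.677 = 433.883 g.
n(O2) = 433.883 g / 32.00 g/mol = 13.5588 mol.
From the equation the O2:CO2 mole ratio is 15:12, so n(CO2) = 13.5588 × 12/15 = 10.8471 mol.
Mass of CO2 = 10.8471 mol × 44.01 g/mol = 477.379 g.
Actual mass collected = 477.379 g × 0.922 = 440.144 g.

440.14 g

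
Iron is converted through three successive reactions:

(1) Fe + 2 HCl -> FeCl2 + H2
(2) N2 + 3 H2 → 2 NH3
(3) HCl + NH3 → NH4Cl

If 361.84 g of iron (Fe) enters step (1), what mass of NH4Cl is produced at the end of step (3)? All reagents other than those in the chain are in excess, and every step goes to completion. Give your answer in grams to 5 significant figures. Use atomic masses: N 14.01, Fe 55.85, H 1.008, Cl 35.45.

231.04 g

M(Fe) = 55.85 g/mol.
M(NH4Cl) = 14.01 + 4(1.008) + 35.45 = 53.492 g/mol.
n(Fe) = 361.84 / 55.85 = 6.47878 mol.
Reaction (1): Fe→H2 ratio 1:1 ⇒ n(H2) = 6.47878 mol.
Reaction (2): H2→NH3 ratio 3:2 ⇒ n(NH3) = 4.31919 mol.
Reaction (3): NH3→NH4Cl ratio 1:1 ⇒ n(NH4Cl) = 4.31919 mol.
Mass of NH4Cl = 4.31919 × 53.492 = 231.042 g.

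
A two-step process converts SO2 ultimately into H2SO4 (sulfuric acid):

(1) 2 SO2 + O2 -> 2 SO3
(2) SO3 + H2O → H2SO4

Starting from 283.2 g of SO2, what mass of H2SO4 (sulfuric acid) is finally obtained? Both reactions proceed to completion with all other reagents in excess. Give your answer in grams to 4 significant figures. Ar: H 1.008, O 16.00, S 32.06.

433.6 g

M(SO2) = 32.06 + 2(16.00) = 64.06 g/mol.
M(H2SO4) = 2(1.008) + 32.06 + 4(16.00) = 98.076 g/mol.
n(SO2) = 283.20 / 64.06 = 4.4209 mol.
Step 1 gives a 2:2 ratio of SO2 to SO3, so n(SO3) = 4.4209 mol.
In step 2 the SO3:H2SO4 ratio is 1:1, so n(H2SO4) = 4.4209 mol.
Mass of H2SO4 = 4.4209 × 98.076 = 433.58 g.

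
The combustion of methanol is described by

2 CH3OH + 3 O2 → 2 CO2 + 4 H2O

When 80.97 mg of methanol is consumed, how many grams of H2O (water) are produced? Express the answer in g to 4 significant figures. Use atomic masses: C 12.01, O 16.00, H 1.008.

0.09105 g

M(CH3OH) = 12.01 + 4(1.008) + 16.00 = 32.042 g/mol.
M(H2O) = 2(1.008) + 16.00 = 18.016 g/mol.
Convert: 80.97 mg = 0.080970 g.
n(CH3OH) = 0.080970 g / 32.042 g/mol = 0.0025270 mol.
From the equation the CH3OH:H2O mole ratio is 2:4, so n(H2O) = 0.0025270 × 4/2 = 0.0050540 mol.
Mass of H2O = 0.0050540 mol × 18.016 g/mol = 0.091053 g.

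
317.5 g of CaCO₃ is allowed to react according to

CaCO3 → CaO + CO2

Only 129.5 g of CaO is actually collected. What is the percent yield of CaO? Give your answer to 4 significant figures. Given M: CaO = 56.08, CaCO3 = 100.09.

n(CaCO3) = 317.50 g / 100.09 g/mol = 3.1721 mol.
From the equation the CaCO3:CaO mole ratio is 1:1, so n(CaO) = 3.1721 × 1/1 = 3.1721 mol.
Mass of CaO = 3.1721 mol × 56.08 g/mol = 177.89 g.
This is the theoretical yield. Percent yield = 129.5 g / 177.89 g × 100% = 72.796%.

72.80 %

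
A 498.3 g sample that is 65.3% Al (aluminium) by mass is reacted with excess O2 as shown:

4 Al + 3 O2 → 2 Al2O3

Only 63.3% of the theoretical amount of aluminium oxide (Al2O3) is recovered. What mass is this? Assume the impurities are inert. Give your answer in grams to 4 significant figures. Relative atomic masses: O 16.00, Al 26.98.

389.2 g

Pure Al available = 498.3 g × 0.653 = 325.39 g.
M(Al) = 26.98 g/mol.
M(Al2O3) = 2(26.98) + 3(16.00) = 101.96 g/mol.
n(Al) = 325.39 g / 26.98 g/mol = 12.060 mol.
From the equation the Al:Al2O3 mole ratio is 4:2, so n(Al2O3) = 12.060 × 2/4 = 6.0302 mol.
Mass of Al2O3 = 6.0302 mol × 101.96 g/mol = 614.84 g.
Actual mass collected = 614.84 g × 0.633 = 389.19 g.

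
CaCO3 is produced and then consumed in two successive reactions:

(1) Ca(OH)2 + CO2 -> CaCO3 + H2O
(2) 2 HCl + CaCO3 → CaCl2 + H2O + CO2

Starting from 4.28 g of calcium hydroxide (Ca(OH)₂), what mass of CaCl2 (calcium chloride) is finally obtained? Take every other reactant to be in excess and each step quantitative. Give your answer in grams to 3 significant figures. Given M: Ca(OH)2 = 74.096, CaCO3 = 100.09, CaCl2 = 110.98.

n(Ca(OH)2) = 4.280 / 74.096 = 0.05776 mol.
Step 1 gives a 1:1 ratio of Ca(OH)2 to CaCO3, so n(CaCO3) = 0.05776 mol.
In step 2 the CaCO3:CaCl2 ratio is 1:1, so n(CaCl2) = 0.05776 mol.
Mass of CaCl2 = 0.05776 × 110.98 = 6.411 g.

6.41 g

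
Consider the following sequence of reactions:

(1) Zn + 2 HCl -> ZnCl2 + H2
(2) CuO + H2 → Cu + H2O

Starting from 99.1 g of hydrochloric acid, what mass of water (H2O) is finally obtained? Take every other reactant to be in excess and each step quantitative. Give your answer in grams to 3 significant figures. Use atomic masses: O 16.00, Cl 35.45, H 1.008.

24.5 g

M(HCl) = 1.008 + 35.45 = 36.458 g/mol.
M(H2O) = 2(1.008) + 16.00 = 18.016 g/mol.
n(HCl) = 99.10 / 36.458 = 2.718 mol.
Step 1 gives a 2:1 ratio of HCl to H2, so n(H2) = 1.359 mol.
In step 2 the H2:H2O ratio is 1:1, so n(H2O) = 1.359 mol.
Mass of H2O = 1.359 × 18.016 = 24.49 g.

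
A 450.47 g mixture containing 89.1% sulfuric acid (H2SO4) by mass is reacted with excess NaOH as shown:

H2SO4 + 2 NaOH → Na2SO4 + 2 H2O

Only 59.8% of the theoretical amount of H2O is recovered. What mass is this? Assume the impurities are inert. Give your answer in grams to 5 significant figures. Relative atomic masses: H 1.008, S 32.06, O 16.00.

88.180 g

Pure H2SO4 available = 450.47 g × 0.891 = 401.369 g.
M(H2SO4) = 2(1.008) + 32.06 + 4(16.00) = 98.076 g/mol.
M(H2O) = 2(1.008) + 16.00 = 18.016 g/mol.
n(H2SO4) = 401.369 g / 98.076 g/mol = 4.09243 mol.
From the equation the H2SO4:H2O mole ratio is 1:2, so n(H2O) = 4.09243 × 2/1 = 8.18485 mol.
Mass of H2O = 8.18485 mol × 18.016 g/mol = 147.458 g.
Actual mass collected = 147.458 g × 0.598 = 88.1801 g.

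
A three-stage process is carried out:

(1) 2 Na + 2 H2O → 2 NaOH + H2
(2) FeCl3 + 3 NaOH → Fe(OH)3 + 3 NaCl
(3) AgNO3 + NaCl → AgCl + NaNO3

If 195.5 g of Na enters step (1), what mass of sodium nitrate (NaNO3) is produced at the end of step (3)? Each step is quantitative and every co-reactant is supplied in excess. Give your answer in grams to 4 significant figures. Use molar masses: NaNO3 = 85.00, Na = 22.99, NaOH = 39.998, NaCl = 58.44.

722.8 g

n(Na) = 195.5 / 22.99 = 8.5037 mol.
Reaction (1): Na→NaOH ratio 2:2 ⇒ n(NaOH) = 8.5037 mol.
Reaction (2): NaOH→NaCl ratio 3:3 ⇒ n(NaCl) = 8.5037 mol.
Reaction (3): NaCl→NaNO3 ratio 1:1 ⇒ n(NaNO3) = 8.5037 mol.
Mass of NaNO3 = 8.5037 × 85.00 = 722.81 g.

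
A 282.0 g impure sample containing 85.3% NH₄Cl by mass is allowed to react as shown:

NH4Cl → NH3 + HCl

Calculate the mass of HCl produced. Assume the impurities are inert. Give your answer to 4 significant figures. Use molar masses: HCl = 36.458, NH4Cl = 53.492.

Mass of pure NH4Cl = 282.0 g × 0.853 = 240.55 g.
n(NH4Cl) = 240.55 g / 53.492 g/mol = 4.4969 mol.
From the equation the NH4Cl:HCl mole ratio is 1:1, so n(HCl) = 4.4969 × 1/1 = 4.4969 mol.
Mass of HCl = 4.4969 mol × 36.458 g/mol = 163.95 g.

163.9 g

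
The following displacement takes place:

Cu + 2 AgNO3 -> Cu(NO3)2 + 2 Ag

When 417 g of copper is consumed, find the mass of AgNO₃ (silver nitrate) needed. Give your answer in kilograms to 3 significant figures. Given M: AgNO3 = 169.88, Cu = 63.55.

2.23 kg

n(Cu) = 417.0 g / 63.55 g/mol = 6.562 mol.
From the equation the Cu:AgNO3 mole ratio is 1:2, so n(AgNO3) = 6.562 × 2/1 = 13.12 mol.
Mass of AgNO3 = 13.12 mol × 169.88 g/mol = 2229 g.
Converting to kg: 2229 g = 2.23 kg.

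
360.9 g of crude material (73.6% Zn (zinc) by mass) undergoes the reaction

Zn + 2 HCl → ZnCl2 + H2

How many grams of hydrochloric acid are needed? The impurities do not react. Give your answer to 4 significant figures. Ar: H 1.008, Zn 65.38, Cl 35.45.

296.2 g

Mass of pure Zn = 360.9 g × 0.736 = 265.62 g.
M(Zn) = 65.38 g/mol.
M(HCl) = 1.008 + 35.45 = 36.458 g/mol.
n(Zn) = 265.62 g / 65.38 g/mol = 4.0627 mol.
From the equation the Zn:HCl mole ratio is 1:2, so n(HCl) = 4.0627 × 2/1 = 8.1255 mol.
Mass of HCl = 8.1255 mol × 36.458 g/mol = 296.24 g.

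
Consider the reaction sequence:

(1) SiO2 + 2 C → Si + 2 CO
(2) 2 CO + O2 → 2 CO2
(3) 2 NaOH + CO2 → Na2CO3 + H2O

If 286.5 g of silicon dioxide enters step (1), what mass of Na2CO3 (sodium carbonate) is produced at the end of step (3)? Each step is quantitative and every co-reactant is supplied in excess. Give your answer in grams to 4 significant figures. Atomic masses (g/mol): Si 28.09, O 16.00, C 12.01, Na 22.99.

M(SiO2) = 28.09 + 2(16.00) = 60.09 g/mol.
M(Na2CO3) = 2(22.99) + 12.01 + 3(16.00) = 105.99 g/mol.
n(SiO2) = 286.5 / 60.09 = 4.7678 mol.
Reaction (1): SiO2→CO ratio 1:2 ⇒ n(CO) = 9.5357 mol.
Reaction (2): CO→CO2 ratio 2:2 ⇒ n(CO2) = 9.5357 mol.
Reaction (3): CO2→Na2CO3 ratio 1:1 ⇒ n(Na2CO3) = 9.5357 mol.
Mass of Na2CO3 = 9.5357 × 105.99 = 1010.7 g.

1011 g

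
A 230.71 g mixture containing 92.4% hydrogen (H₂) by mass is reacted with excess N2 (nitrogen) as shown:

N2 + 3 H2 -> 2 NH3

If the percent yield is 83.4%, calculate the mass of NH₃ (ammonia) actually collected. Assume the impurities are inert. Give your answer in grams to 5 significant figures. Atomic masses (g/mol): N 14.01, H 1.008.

Pure H2 available = 230.71 g × 0.924 = 213.176 g.
M(H2) = 2(1.008) = 2.016 g/mol.
M(NH3) = 14.01 + 3(1.008) = 17.034 g/mol.
n(H2) = 213.176 g / 2.016 g/mol = 105.742 mol.
From the equation the H2:NH3 mole ratio is 3:2, so n(NH3) = 105.742 × 2/3 = 70.4947 mol.
Mass of NH3 = 70.4947 mol × 17.034 g/mol = 1200.81 g.
Actual mass collected = 1200.81 g × 0.834 = 1001.47 g.

1001.5 g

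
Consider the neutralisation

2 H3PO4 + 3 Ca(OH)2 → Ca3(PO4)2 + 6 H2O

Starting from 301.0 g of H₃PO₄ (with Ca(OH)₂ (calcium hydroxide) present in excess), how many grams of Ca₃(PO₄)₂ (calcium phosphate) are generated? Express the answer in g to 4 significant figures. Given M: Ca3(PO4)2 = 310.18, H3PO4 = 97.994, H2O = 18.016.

476.4 g

n(H3PO4) = 301.00 g / 97.994 g/mol = 3.0716 mol.
From the equation the H3PO4:Ca3(PO4)2 mole ratio is 2:1, so n(Ca3(PO4)2) = 3.0716 × 1/2 = 1.5358 mol.
Mass of Ca3(PO4)2 = 1.5358 mol × 310.18 g/mol = 476.38 g.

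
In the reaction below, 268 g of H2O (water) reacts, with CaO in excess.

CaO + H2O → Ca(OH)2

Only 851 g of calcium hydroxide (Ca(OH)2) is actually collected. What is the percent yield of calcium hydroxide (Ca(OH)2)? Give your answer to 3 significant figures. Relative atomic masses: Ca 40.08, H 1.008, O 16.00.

77.2 %

M(H2O) = 2(1.008) + 16.00 = 18.016 g/mol.
M(Ca(OH)2) = 40.08 + 2(16.00) + 2(1.008) = 74.096 g/mol.
n(H2O) = 268.0 g / 18.016 g/mol = 14.88 mol.
From the equation the H2O:Ca(OH)2 mole ratio is 1:1, so n(Ca(OH)2) = 14.88 × 1/1 = 14.88 mol.
Mass of Ca(OH)2 = 14.88 mol × 74.096 g/mol = 1102 g.
This is the theoretical yield. Percent yield = 851 g / 1102 g × 100% = 77.21%.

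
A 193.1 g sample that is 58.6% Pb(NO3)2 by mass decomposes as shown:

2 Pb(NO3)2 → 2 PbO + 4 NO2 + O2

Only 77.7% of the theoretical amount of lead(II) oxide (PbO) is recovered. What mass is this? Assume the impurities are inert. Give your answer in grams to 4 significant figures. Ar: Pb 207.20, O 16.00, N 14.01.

Pure Pb(NO3)2 available = 193.1 g × 0.586 = 113.16 g.
M(Pb(NO3)2) = 207.20 + 2(14.01) + 6(16.00) = 331.22 g/mol.
M(PbO) = 207.20 + 16.00 = 223.20 g/mol.
n(Pb(NO3)2) = 113.16 g / 331.22 g/mol = 0.34164 mol.
From the equation the Pb(NO3)2:PbO mole ratio is 2:2, so n(PbO) = 0.34164 × 2/2 = 0.34164 mol.
Mass of PbO = 0.34164 mol × 223.20 g/mol = 76.253 g.
Actual mass collected = 76.253 g × 0.777 = 59.249 g.

59.25 g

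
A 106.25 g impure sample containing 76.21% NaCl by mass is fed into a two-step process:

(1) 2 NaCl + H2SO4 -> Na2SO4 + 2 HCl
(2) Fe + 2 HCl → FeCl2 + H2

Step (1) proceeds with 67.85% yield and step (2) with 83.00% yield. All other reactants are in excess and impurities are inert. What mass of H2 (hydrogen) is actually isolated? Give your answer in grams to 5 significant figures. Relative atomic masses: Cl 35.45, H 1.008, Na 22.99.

0.78654 g

Pure NaCl = 106.25 × 0.7621 = 80.9731 g.
M(NaCl) = 22.99 + 35.45 = 58.44 g/mol.
M(H2) = 2(1.008) = 2.016 g/mol.
n(NaCl) = 80.9731 / 58.44 = 1.38558 mol.
Step 1 (NaCl:HCl = 2:2): theoretical n(HCl) = 1.38558 mol; at 67.85% yield, n(HCl) = 0.940114 mol.
Step 2 (HCl:H2 = 2:1): theoretical n(H2) = 0.470057 mol, so theoretical mass = 0.470057 × 2.016 = 0.947635 g.
At 83.00% yield, actual mass of H2 = 0.947635 × 0.8300 = 0.786537 g.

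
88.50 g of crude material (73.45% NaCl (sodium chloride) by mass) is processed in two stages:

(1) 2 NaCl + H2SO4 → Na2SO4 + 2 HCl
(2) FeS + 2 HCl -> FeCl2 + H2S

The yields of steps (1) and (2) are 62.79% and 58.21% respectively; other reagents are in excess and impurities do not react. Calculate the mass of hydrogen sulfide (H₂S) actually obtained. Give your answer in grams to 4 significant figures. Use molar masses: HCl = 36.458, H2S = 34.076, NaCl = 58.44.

Pure NaCl = 88.50 × 0.7345 = 65.003 g.
n(NaCl) = 65.003 / 58.44 = 1.1123 mol.
Step 1 (NaCl:HCl = 2:2): theoretical n(HCl) = 1.1123 mol; at 62.79% yield, n(HCl) = 0.69842 mol.
Step 2 (HCl:H2S = 2:1): theoretical n(H2S) = 0.34921 mol, so theoretical mass = 0.34921 × 34.076 = 11.900 g.
At 58.21% yield, actual mass of H2S = 11.900 × 0.5821 = 6.9268 g.

6.927 g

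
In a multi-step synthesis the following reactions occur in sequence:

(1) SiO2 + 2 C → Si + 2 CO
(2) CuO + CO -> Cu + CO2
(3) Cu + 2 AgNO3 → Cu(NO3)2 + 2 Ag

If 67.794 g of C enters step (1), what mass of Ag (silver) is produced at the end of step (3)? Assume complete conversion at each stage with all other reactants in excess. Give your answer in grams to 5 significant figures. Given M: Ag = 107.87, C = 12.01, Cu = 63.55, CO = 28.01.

n(C) = 67.794 / 12.01 = 5.64480 mol.
Reaction (1): C→CO ratio 2:2 ⇒ n(CO) = 5.64480 mol.
Reaction (2): CO→Cu ratio 1:1 ⇒ n(Cu) = 5.64480 mol.
Reaction (3): Cu→Ag ratio 1:2 ⇒ n(Ag) = 11.2896 mol.
Mass of Ag = 11.2896 × 107.87 = 1217.81 g.

1217.8 g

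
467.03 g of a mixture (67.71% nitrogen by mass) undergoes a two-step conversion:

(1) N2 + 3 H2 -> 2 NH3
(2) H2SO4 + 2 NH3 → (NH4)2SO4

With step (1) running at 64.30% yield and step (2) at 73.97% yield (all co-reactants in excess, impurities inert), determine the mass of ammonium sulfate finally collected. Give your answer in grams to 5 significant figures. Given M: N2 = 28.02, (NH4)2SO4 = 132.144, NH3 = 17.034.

709.32 g

Pure N2 = 467.03 × 0.6771 = 316.226 g.
n(N2) = 316.226 / 28.02 = 11.2857 mol.
Step 1 (N2:NH3 = 1:2): theoretical n(NH3) = 22.5714 mol; at 64.30% yield, n(NH3) = 14.5134 mol.
Step 2 (NH3:(NH4)2SO4 = 2:1): theoretical n((NH4)2SO4) = 7.25672 mol, so theoretical mass = 7.25672 × 132.144 = 958.932 g.
At 73.97% yield, actual mass of (NH4)2SO4 = 958.932 × 0.7397 = 709.322 g.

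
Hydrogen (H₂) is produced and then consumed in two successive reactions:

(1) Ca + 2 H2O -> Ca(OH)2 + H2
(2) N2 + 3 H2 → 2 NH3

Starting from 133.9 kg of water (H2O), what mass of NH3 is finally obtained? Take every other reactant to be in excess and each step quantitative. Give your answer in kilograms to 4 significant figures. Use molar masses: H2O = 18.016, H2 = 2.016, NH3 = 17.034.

42.20 kg

133.9 kg = 133900 g.
n(H2O) = 133900 / 18.016 = 7432.3 mol.
Step 1 gives a 2:1 ratio of H2O to H2, so n(H2) = 3716.1 mol.
In step 2 the H2:NH3 ratio is 3:2, so n(NH3) = 2477.4 mol.
Mass of NH3 = 2477.4 × 17.034 = 42200 g = 42.20 kg.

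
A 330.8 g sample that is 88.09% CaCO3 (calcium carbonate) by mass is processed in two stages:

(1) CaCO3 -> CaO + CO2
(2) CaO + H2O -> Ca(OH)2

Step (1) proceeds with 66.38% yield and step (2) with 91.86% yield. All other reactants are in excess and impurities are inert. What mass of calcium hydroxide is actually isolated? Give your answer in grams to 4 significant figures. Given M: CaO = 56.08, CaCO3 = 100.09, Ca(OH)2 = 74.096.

Pure CaCO3 = 330.8 × 0.8809 = 291.40 g.
n(CaCO3) = 291.40 / 100.09 = 2.9114 mol.
Step 1 (CaCO3:CaO = 1:1): theoretical n(CaO) = 2.9114 mol; at 66.38% yield, n(CaO) = 1.9326 mol.
Step 2 (CaO:Ca(OH)2 = 1:1): theoretical n(Ca(OH)2) = 1.9326 mol, so theoretical mass = 1.9326 × 74.096 = 143.20 g.
At 91.86% yield, actual mass of Ca(OH)2 = 143.20 × 0.9186 = 131.54 g.

131.5 g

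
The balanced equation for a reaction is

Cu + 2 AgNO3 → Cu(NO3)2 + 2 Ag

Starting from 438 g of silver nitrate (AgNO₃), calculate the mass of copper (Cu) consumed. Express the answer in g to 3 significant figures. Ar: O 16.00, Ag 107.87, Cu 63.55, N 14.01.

M(AgNO3) = 107.87 + 14.01 + 3(16.00) = 169.88 g/mol.
M(Cu) = 63.55 g/mol.
n(AgNO3) = 438.0 g / 169.88 g/mol = 2.578 mol.
From the equation the AgNO3:Cu mole ratio is 2:1, so n(Cu) = 2.578 × 1/2 = 1.289 mol.
Mass of Cu = 1.289 mol × 63.55 g/mol = 81.93 g.

81.9 g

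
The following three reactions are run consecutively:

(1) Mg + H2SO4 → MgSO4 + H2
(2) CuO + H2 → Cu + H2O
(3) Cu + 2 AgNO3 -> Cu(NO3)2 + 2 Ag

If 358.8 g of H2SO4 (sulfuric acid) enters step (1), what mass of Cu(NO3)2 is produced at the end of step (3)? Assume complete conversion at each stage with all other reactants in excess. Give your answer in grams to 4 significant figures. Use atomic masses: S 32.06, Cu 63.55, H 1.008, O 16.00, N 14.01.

M(H2SO4) = 2(1.008) + 32.06 + 4(16.00) = 98.076 g/mol.
M(Cu(NO3)2) = 63.55 + 2(14.01) + 6(16.00) = 187.57 g/mol.
n(H2SO4) = 358.8 / 98.076 = 3.6584 mol.
Reaction (1): H2SO4→H2 ratio 1:1 ⇒ n(H2) = 3.6584 mol.
Reaction (2): H2→Cu ratio 1:1 ⇒ n(Cu) = 3.6584 mol.
Reaction (3): Cu→Cu(NO3)2 ratio 1:1 ⇒ n(Cu(NO3)2) = 3.6584 mol.
Mass of Cu(NO3)2 = 3.6584 × 187.57 = 686.20 g.

686.2 g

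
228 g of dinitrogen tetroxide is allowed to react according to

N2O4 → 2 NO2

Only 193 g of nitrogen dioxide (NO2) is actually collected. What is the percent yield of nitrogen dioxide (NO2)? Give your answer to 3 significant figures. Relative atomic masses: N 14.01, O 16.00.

84.6 %

M(N2O4) = 2(14.01) + 4(16.00) = 92.02 g/mol.
M(NO2) = 14.01 + 2(16.00) = 46.01 g/mol.
n(N2O4) = 228.0 g / 92.02 g/mol = 2.478 mol.
From the equation the N2O4:NO2 mole ratio is 1:2, so n(NO2) = 2.478 × 2/1 = 4.955 mol.
Mass of NO2 = 4.955 mol × 46.01 g/mol = 228.0 g.
This is the theoretical yield. Percent yield = 193 g / 228.0 g × 100% = 84.65%.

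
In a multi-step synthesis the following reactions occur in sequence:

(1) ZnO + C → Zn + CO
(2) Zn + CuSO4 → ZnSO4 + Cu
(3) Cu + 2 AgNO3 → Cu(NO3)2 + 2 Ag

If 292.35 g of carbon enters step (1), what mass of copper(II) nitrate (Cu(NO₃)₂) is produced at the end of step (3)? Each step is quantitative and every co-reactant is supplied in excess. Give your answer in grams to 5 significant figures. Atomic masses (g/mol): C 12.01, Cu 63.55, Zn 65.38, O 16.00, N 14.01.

4565.9 g

M(C) = 12.01 g/mol.
M(Cu(NO3)2) = 63.55 + 2(14.01) + 6(16.00) = 187.57 g/mol.
n(C) = 292.35 / 12.01 = 24.3422 mol.
Reaction (1): C→Zn ratio 1:1 ⇒ n(Zn) = 24.3422 mol.
Reaction (2): Zn→Cu ratio 1:1 ⇒ n(Cu) = 24.3422 mol.
Reaction (3): Cu→Cu(NO3)2 ratio 1:1 ⇒ n(Cu(NO3)2) = 24.3422 mol.
Mass of Cu(NO3)2 = 24.3422 × 187.57 = 4565.87 g.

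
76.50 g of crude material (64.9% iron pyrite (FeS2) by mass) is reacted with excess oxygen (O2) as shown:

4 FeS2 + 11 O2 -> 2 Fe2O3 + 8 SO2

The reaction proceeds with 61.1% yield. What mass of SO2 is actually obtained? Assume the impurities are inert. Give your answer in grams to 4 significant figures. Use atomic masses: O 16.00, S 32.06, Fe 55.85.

Pure FeS2 available = 76.50 g × 0.649 = 49.649 g.
M(FeS2) = 55.85 + 2(32.06) = 119.97 g/mol.
M(SO2) = 32.06 + 2(16.00) = 64.06 g/mol.
n(FeS2) = 49.649 g / 119.97 g/mol = 0.41384 mol.
From the equation the FeS2:SO2 mole ratio is 4:8, so n(SO2) = 0.41384 × 8/4 = 0.82768 mol.
Mass of SO2 = 0.82768 mol × 64.06 g/mol = 53.021 g.
Actual mass collected = 53.021 g × 0.611 = 32.396 g.

32.40 g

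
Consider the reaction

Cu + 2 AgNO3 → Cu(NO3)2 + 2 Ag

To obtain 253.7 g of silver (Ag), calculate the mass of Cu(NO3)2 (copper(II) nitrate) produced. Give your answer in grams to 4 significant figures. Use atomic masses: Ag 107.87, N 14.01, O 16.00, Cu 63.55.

220.6 g

M(Ag) = 107.87 g/mol.
M(Cu(NO3)2) = 63.55 + 2(14.01) + 6(16.00) = 187.57 g/mol.
n(Ag) = 253.70 g / 107.87 g/mol = 2.3519 mol.
From the equation the Ag:Cu(NO3)2 mole ratio is 2:1, so n(Cu(NO3)2) = 2.3519 × 1/2 = 1.1760 mol.
Mass of Cu(NO3)2 = 1.1760 mol × 187.57 g/mol = 220.57 g.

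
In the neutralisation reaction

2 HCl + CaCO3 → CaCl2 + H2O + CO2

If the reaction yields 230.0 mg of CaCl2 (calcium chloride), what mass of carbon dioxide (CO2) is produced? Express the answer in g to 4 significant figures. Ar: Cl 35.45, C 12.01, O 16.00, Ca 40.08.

0.09121 g

M(CaCl2) = 40.08 + 2(35.45) = 110.98 g/mol.
M(CO2) = 12.01 + 2(16.00) = 44.01 g/mol.
Convert: 230.0 mg = 0.23000 g.
n(CaCl2) = 0.23000 g / 110.98 g/mol = 0.0020724 mol.
From the equation the CaCl2:CO2 mole ratio is 1:1, so n(CO2) = 0.0020724 × 1/1 = 0.0020724 mol.
Mass of CO2 = 0.0020724 mol × 44.01 g/mol = 0.091208 g.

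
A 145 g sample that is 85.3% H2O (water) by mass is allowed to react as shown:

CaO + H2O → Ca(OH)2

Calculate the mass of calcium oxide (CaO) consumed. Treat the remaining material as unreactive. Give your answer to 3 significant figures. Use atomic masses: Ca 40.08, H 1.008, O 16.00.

Mass of pure H2O = 145 g × 0.853 = 123.7 g.
M(H2O) = 2(1.008) + 16.00 = 18.016 g/mol.
M(CaO) = 40.08 + 16.00 = 56.08 g/mol.
n(H2O) = 123.7 g / 18.016 g/mol = 6.865 mol.
From the equation the H2O:CaO mole ratio is 1:1, so n(CaO) = 6.865 × 1/1 = 6.865 mol.
Mass of CaO = 6.865 mol × 56.08 g/mol = 385.0 g.

385 g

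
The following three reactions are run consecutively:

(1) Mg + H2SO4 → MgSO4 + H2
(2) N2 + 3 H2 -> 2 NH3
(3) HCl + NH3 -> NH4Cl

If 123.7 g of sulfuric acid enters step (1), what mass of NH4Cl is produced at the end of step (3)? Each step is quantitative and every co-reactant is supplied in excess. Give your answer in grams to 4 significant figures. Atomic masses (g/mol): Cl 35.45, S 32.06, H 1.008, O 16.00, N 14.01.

44.98 g

M(H2SO4) = 2(1.008) + 32.06 + 4(16.00) = 98.076 g/mol.
M(NH4Cl) = 14.01 + 4(1.008) + 35.45 = 53.492 g/mol.
n(H2SO4) = 123.7 / 98.076 = 1.2613 mol.
Reaction (1): H2SO4→H2 ratio 1:1 ⇒ n(H2) = 1.2613 mol.
Reaction (2): H2→NH3 ratio 3:2 ⇒ n(NH3) = 0.84084 mol.
Reaction (3): NH3→NH4Cl ratio 1:1 ⇒ n(NH4Cl) = 0.84084 mol.
Mass of NH4Cl = 0.84084 × 53.492 = 44.978 g.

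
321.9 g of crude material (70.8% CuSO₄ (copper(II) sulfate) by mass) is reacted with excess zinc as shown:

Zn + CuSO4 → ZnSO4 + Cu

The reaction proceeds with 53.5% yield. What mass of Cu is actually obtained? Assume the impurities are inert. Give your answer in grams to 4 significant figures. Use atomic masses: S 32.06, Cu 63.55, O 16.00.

48.55 g

Pure CuSO4 available = 321.9 g × 0.708 = 227.91 g.
M(CuSO4) = 63.55 + 32.06 + 4(16.00) = 159.61 g/mol.
M(Cu) = 63.55 g/mol.
n(CuSO4) = 227.91 g / 159.61 g/mol = 1.4279 mol.
From the equation the CuSO4:Cu mole ratio is 1:1, so n(Cu) = 1.4279 × 1/1 = 1.4279 mol.
Mass of Cu = 1.4279 mol × 63.55 g/mol = 90.742 g.
Actual mass collected = 90.742 g × 0.535 = 48.547 g.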